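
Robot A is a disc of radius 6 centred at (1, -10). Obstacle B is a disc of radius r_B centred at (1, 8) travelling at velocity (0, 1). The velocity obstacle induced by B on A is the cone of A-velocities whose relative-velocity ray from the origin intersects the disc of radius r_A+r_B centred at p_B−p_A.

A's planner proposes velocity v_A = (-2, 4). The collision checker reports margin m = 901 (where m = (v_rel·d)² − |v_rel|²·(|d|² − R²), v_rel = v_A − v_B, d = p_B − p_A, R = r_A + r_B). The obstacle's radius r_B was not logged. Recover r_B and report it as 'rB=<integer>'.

m = 901
d = (0, 18);  v_rel = (-2, 3),  |v_rel|² = 13
v_rel×d = (-2)·(18) − (3)·(0) = -36
since m = R²·13 − (-36)²:  R² = (1296 + 901) / 13 = 169
R = √169 = 13  ⇒  r_B = 13 − 6 = 7

rB=7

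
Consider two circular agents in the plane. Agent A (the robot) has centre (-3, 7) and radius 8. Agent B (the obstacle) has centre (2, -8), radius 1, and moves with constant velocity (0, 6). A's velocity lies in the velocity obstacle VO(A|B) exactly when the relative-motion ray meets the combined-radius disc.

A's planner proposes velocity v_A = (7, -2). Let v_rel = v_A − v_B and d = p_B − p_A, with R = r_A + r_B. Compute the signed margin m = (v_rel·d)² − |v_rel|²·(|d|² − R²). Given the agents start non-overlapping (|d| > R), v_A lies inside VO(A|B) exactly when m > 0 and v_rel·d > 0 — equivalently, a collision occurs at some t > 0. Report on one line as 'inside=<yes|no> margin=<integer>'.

d = (5, -15),  |d|² = 250;  R = 8+1 = 9,  c = 250−9² = 169
v_rel = (7, -8),  |v_rel|² = 113;  v_rel·d = (7)·(5) + (-8)·(-15) = 155
113·t² − 310·t + 169 = 0  ⇒  m = 155² − 113·169 = 4928
m = 4928 > 0,  v_rel·d = 155 > 0  ⇒  inside

inside=yes margin=4928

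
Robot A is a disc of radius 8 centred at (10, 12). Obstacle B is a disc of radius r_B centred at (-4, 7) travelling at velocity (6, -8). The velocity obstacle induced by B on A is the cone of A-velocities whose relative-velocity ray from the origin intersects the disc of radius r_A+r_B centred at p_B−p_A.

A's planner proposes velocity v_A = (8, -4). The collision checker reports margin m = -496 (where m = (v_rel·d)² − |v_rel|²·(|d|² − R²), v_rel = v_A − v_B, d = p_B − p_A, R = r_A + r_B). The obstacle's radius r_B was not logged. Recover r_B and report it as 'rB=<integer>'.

m = -496
d = (-14, -5);  v_rel = (2, 4),  |v_rel|² = 20
v_rel×d = (2)·(-5) − (4)·(-14) = 46
since m = R²·20 − 46²:  R² = (2116 + -496) / 20 = 81
R = √81 = 9  ⇒  r_B = 9 − 8 = 1

rB=1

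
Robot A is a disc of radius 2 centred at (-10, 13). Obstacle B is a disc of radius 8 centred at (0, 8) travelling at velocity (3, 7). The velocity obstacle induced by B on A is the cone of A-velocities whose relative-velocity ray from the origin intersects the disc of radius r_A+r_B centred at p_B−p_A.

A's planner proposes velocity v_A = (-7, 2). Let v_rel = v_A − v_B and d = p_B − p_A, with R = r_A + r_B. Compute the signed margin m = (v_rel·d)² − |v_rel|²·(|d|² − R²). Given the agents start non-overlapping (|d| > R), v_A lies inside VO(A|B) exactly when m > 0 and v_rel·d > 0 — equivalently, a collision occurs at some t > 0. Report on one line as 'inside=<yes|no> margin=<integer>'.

d = (10, -5),  |d|² = 125;  R = 2+8 = 10,  c = 125−10² = 25
v_rel = (-10, -5),  |v_rel|² = 125;  v_rel·d = (-10)·(10) + (-5)·(-5) = -75
125·t² + 150·t + 25 = 0  ⇒  m = (-75)² − 125·25 = 2500
m = 2500 > 0,  v_rel·d = -75 < 0  ⇒  outside

inside=no margin=2500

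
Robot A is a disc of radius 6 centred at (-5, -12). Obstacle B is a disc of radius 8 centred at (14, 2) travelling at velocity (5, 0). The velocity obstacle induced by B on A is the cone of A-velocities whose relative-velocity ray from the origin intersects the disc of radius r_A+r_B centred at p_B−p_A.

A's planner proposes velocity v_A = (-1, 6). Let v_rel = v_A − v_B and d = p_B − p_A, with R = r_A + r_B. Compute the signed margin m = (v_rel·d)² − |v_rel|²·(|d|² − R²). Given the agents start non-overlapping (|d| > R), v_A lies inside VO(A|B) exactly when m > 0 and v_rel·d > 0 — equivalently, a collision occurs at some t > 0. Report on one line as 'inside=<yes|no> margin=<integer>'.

d = (19, 14),  |d|² = 557;  R = 6+8 = 14,  c = 557−14² = 361
v_rel = (-6, 6),  |v_rel|² = 72;  v_rel·d = (-6)·(19) + (6)·(14) = -30
72·t² + 60·t + 361 = 0  ⇒  m = (-30)² − 72·361 = -25092
m = -25092 < 0,  v_rel·d = -30 < 0  ⇒  outside

inside=no margin=-25092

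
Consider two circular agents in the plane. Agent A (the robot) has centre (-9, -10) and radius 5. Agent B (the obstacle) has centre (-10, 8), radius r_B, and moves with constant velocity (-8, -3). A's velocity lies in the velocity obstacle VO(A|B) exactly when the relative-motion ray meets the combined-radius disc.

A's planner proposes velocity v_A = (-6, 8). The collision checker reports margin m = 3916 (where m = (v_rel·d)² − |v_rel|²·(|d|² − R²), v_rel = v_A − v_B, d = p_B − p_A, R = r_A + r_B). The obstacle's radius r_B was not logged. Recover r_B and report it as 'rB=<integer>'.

m = 3916
d = (-1, 18);  v_rel = (2, 11),  |v_rel|² = 125
v_rel×d = (2)·(18) − (11)·(-1) = 47
since m = R²·125 − 47²:  R² = (2209 + 3916) / 125 = 49
R = √49 = 7  ⇒  r_B = 7 − 5 = 2

rB=2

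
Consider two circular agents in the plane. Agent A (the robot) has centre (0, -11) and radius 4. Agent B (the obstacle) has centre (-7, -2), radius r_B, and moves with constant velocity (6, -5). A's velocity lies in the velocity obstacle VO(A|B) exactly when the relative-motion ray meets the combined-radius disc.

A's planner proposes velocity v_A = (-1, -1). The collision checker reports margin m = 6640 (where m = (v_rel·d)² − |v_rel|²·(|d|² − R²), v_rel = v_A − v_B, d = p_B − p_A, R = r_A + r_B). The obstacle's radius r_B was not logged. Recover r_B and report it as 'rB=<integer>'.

m = 6640
d = (-7, 9);  v_rel = (-7, 4),  |v_rel|² = 65
v_rel×d = (-7)·(9) − (4)·(-7) = -35
since m = R²·65 − (-35)²:  R² = (1225 + 6640) / 65 = 121
R = √121 = 11  ⇒  r_B = 11 − 4 = 7

rB=7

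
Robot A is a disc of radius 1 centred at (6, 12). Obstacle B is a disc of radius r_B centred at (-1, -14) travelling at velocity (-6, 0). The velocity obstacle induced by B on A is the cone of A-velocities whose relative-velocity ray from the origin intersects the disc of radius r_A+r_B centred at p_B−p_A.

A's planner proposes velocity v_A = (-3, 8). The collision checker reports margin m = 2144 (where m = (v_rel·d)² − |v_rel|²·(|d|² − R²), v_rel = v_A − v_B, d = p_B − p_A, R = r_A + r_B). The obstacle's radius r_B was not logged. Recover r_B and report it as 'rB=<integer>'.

m = 2144
d = (-7, -26);  v_rel = (3, 8),  |v_rel|² = 73
v_rel×d = (3)·(-26) − (8)·(-7) = -22
since m = R²·73 − (-22)²:  R² = (484 + 2144) / 73 = 36
R = √36 = 6  ⇒  r_B = 6 − 1 = 5

rB=5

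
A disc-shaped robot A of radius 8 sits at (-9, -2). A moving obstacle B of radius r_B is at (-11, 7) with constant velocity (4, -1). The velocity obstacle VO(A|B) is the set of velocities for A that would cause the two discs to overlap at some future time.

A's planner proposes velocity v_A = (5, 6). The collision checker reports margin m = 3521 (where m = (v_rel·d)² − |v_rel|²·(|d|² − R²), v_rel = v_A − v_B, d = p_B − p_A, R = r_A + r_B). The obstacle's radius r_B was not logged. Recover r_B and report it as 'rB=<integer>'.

m = 3521
d = (-2, 9);  v_rel = (1, 7),  |v_rel|² = 50
v_rel×d = (1)·(9) − (7)·(-2) = 23
since m = R²·50 − 23²:  R² = (529 + 3521) / 50 = 81
R = √81 = 9  ⇒  r_B = 9 − 8 = 1

rB=1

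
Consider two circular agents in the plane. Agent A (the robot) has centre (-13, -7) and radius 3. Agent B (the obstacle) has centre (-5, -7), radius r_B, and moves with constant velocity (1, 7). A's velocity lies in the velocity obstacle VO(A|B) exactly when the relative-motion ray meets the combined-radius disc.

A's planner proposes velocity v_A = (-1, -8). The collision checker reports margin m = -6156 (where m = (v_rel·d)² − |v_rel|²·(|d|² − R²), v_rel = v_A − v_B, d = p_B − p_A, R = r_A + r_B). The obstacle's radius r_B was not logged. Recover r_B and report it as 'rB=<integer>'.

m = -6156
d = (8, 0);  v_rel = (-2, -15),  |v_rel|² = 229
v_rel×d = (-2)·(0) − (-15)·(8) = 120
since m = R²·229 − 120²:  R² = (14400 + -6156) / 229 = 36
R = √36 = 6  ⇒  r_B = 6 − 3 = 3

rB=3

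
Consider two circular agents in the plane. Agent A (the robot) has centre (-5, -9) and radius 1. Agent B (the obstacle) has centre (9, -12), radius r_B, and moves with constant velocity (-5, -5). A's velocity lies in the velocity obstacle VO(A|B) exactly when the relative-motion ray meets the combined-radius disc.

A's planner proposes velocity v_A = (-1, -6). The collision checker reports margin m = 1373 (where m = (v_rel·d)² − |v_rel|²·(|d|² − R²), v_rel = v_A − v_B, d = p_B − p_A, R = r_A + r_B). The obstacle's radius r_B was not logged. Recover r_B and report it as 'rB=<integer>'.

m = 1373
d = (14, -3);  v_rel = (4, -1),  |v_rel|² = 17
v_rel×d = (4)·(-3) − (-1)·(14) = 2
since m = R²·17 − 2²:  R² = (4 + 1373) / 17 = 81
R = √81 = 9  ⇒  r_B = 9 − 1 = 8

rB=8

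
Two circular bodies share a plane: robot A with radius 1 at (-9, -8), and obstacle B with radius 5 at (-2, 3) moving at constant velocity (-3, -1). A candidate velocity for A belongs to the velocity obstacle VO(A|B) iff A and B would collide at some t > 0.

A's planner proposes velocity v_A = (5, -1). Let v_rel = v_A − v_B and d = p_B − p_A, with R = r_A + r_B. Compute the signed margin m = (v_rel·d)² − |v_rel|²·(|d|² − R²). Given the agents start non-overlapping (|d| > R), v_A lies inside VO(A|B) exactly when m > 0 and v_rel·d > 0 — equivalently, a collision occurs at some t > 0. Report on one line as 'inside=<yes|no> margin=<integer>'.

d = (7, 11),  |d|² = 170;  R = 1+5 = 6,  c = 170−6² = 134
v_rel = (8, 0),  |v_rel|² = 64;  v_rel·d = (8)·(7) + (0)·(11) = 56
64·t² − 112·t + 134 = 0  ⇒  m = 56² − 64·134 = -5440
m = -5440 < 0,  v_rel·d = 56 > 0  ⇒  outside

inside=no margin=-5440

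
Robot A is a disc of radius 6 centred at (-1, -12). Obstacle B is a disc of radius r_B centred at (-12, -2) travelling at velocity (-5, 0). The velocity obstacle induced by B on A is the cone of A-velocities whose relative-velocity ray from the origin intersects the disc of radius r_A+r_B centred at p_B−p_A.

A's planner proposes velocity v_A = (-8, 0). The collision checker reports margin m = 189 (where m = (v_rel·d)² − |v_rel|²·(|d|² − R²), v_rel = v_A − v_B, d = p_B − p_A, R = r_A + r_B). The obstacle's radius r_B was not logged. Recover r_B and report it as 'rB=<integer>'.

m = 189
d = (-11, 10);  v_rel = (-3, 0),  |v_rel|² = 9
v_rel×d = (-3)·(10) − (0)·(-11) = -30
since m = R²·9 − (-30)²:  R² = (900 + 189) / 9 = 121
R = √121 = 11  ⇒  r_B = 11 − 6 = 5

rB=5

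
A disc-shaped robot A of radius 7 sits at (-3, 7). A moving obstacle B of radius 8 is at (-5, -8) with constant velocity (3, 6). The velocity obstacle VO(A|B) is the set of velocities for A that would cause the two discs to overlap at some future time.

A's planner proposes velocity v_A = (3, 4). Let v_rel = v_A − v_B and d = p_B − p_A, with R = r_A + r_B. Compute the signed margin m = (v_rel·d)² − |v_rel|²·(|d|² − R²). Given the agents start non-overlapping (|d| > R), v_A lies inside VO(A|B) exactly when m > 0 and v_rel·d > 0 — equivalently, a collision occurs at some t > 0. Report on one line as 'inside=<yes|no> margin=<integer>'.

d = (-2, -15),  |d|² = 229;  R = 7+8 = 15,  c = 229−15² = 4
v_rel = (0, -2),  |v_rel|² = 4;  v_rel·d = (0)·(-2) + (-2)·(-15) = 30
4·t² − 60·t + 4 = 0  ⇒  m = 30² − 4·4 = 884
m = 884 > 0,  v_rel·d = 30 > 0  ⇒  inside

inside=yes margin=884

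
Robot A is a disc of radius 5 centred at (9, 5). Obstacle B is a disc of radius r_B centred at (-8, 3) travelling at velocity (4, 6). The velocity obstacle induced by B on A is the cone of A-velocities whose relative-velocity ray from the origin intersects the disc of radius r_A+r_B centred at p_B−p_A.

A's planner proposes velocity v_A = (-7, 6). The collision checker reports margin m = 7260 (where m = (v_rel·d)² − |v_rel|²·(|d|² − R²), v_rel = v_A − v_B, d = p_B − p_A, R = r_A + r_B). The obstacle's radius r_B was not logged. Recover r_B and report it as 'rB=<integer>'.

m = 7260
d = (-17, -2);  v_rel = (-11, 0),  |v_rel|² = 121
v_rel×d = (-11)·(-2) − (0)·(-17) = 22
since m = R²·121 − 22²:  R² = (484 + 7260) / 121 = 64
R = √64 = 8  ⇒  r_B = 8 − 5 = 3

rB=3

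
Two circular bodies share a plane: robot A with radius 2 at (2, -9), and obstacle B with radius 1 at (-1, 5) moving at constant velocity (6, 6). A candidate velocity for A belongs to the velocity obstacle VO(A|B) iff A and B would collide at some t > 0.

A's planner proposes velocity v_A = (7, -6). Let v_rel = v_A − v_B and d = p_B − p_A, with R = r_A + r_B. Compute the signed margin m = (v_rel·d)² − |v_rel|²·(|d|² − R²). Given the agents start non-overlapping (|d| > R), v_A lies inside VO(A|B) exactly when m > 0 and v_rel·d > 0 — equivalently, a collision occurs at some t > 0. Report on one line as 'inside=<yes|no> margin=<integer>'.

d = (-3, 14),  |d|² = 205;  R = 2+1 = 3,  c = 205−3² = 196
v_rel = (1, -12),  |v_rel|² = 145;  v_rel·d = (1)·(-3) + (-12)·(14) = -171
145·t² + 342·t + 196 = 0  ⇒  m = (-171)² − 145·196 = 821
m = 821 > 0,  v_rel·d = -171 < 0  ⇒  outside

inside=no margin=821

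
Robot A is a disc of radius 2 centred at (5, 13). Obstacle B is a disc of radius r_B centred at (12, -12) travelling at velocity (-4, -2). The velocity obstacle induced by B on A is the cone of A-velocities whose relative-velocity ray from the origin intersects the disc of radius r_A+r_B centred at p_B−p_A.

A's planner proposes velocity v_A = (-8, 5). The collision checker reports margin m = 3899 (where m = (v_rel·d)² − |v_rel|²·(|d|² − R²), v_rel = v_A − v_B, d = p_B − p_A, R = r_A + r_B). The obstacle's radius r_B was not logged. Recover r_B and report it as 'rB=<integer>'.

m = 3899
d = (7, -25);  v_rel = (-4, 7),  |v_rel|² = 65
v_rel×d = (-4)·(-25) − (7)·(7) = 51
since m = R²·65 − 51²:  R² = (2601 + 3899) / 65 = 100
R = √100 = 10  ⇒  r_B = 10 − 2 = 8

rB=8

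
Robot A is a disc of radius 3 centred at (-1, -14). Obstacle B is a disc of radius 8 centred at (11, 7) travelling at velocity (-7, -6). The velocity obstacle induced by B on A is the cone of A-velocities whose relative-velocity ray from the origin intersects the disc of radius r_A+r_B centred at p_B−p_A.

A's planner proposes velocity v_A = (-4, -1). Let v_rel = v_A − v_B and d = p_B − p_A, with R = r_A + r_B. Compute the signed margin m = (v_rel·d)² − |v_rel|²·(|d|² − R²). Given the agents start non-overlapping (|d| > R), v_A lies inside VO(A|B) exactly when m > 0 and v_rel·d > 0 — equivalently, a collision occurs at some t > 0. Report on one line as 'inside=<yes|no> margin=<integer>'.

d = (12, 21),  |d|² = 585;  R = 3+8 = 11,  c = 585−11² = 464
v_rel = (3, 5),  |v_rel|² = 34;  v_rel·d = (3)·(12) + (5)·(21) = 141
34·t² − 282·t + 464 = 0  ⇒  m = 141² − 34·464 = 4105
m = 4105 > 0,  v_rel·d = 141 > 0  ⇒  inside

inside=yes margin=4105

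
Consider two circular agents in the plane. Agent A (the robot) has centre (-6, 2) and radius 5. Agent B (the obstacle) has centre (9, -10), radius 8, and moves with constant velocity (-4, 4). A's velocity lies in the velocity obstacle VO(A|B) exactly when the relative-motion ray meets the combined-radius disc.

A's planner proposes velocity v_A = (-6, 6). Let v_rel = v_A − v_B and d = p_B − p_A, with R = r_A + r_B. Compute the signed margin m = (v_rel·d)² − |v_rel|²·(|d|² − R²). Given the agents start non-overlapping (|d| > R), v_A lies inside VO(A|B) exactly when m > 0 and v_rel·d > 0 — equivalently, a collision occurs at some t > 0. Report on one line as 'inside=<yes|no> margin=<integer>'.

d = (15, -12),  |d|² = 369;  R = 5+8 = 13,  c = 369−13² = 200
v_rel = (-2, 2),  |v_rel|² = 8;  v_rel·d = (-2)·(15) + (2)·(-12) = -54
8·t² + 108·t + 200 = 0  ⇒  m = (-54)² − 8·200 = 1316
m = 1316 > 0,  v_rel·d = -54 < 0  ⇒  outside

inside=no margin=1316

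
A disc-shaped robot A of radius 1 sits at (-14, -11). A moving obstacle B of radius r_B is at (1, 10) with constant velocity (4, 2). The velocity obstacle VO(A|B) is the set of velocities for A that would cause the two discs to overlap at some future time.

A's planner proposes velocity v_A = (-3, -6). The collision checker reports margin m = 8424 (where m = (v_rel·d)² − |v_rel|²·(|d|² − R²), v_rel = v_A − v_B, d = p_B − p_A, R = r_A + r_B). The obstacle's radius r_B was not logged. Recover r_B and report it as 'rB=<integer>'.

m = 8424
d = (15, 21);  v_rel = (-7, -8),  |v_rel|² = 113
v_rel×d = (-7)·(21) − (-8)·(15) = -27
since m = R²·113 − (-27)²:  R² = (729 + 8424) / 113 = 81
R = √81 = 9  ⇒  r_B = 9 − 1 = 8

rB=8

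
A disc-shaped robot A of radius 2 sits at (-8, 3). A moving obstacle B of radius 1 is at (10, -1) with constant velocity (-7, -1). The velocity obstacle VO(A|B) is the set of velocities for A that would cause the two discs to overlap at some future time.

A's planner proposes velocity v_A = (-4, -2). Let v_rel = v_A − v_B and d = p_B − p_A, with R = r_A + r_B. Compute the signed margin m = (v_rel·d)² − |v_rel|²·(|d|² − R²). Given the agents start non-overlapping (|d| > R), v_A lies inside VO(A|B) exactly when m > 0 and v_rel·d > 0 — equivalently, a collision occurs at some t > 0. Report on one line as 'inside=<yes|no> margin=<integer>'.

d = (18, -4),  |d|² = 340;  R = 2+1 = 3,  c = 340−3² = 331
v_rel = (3, -1),  |v_rel|² = 10;  v_rel·d = (3)·(18) + (-1)·(-4) = 58
10·t² − 116·t + 331 = 0  ⇒  m = 58² − 10·331 = 54
m = 54 > 0,  v_rel·d = 58 > 0  ⇒  inside

inside=yes margin=54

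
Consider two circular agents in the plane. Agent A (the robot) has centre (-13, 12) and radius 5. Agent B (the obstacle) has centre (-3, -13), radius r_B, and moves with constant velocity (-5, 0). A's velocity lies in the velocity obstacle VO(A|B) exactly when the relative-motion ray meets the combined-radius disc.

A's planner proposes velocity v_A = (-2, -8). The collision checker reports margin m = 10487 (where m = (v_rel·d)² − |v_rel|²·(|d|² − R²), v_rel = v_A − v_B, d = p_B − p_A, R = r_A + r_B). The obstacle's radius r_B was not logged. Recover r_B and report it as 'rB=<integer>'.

m = 10487
d = (10, -25);  v_rel = (3, -8),  |v_rel|² = 73
v_rel×d = (3)·(-25) − (-8)·(10) = 5
since m = R²·73 − 5²:  R² = (25 + 10487) / 73 = 144
R = √144 = 12  ⇒  r_B = 12 − 5 = 7

rB=7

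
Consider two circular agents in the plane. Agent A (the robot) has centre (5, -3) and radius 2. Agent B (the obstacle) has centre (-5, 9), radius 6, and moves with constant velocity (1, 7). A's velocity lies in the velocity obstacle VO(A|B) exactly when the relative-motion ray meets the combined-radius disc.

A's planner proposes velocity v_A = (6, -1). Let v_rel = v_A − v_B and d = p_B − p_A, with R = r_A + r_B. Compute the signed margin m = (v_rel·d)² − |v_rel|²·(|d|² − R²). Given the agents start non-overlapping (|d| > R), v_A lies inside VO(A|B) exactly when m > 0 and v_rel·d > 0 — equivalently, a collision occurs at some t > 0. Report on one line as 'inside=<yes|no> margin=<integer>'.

d = (-10, 12),  |d|² = 244;  R = 2+6 = 8,  c = 244−8² = 180
v_rel = (5, -8),  |v_rel|² = 89;  v_rel·d = (5)·(-10) + (-8)·(12) = -146
89·t² + 292·t + 180 = 0  ⇒  m = (-146)² − 89·180 = 5296
m = 5296 > 0,  v_rel·d = -146 < 0  ⇒  outside

inside=no margin=5296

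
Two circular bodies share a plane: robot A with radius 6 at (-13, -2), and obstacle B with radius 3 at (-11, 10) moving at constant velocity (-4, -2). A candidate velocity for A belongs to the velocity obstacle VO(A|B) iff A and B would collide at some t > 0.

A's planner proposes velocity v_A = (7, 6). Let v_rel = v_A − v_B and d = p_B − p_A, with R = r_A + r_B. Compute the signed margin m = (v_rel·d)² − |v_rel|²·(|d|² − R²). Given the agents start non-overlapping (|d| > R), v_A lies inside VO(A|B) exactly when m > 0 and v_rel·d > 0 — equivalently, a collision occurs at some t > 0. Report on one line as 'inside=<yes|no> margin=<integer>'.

d = (2, 12),  |d|² = 148;  R = 6+3 = 9,  c = 148−9² = 67
v_rel = (11, 8),  |v_rel|² = 185;  v_rel·d = (11)·(2) + (8)·(12) = 118
185·t² − 236·t + 67 = 0  ⇒  m = 118² − 185·67 = 1529
m = 1529 > 0,  v_rel·d = 118 > 0  ⇒  inside

inside=yes margin=1529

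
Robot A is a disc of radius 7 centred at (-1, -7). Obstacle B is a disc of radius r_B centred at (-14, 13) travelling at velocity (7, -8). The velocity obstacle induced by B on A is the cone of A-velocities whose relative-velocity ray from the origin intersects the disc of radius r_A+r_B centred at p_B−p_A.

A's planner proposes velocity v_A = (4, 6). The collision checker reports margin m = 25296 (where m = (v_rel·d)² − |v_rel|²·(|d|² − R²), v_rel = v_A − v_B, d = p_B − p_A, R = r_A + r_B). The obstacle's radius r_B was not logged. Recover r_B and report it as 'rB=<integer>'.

m = 25296
d = (-13, 20);  v_rel = (-3, 14),  |v_rel|² = 205
v_rel×d = (-3)·(20) − (14)·(-13) = 122
since m = R²·205 − 122²:  R² = (14884 + 25296) / 205 = 196
R = √196 = 14  ⇒  r_B = 14 − 7 = 7

rB=7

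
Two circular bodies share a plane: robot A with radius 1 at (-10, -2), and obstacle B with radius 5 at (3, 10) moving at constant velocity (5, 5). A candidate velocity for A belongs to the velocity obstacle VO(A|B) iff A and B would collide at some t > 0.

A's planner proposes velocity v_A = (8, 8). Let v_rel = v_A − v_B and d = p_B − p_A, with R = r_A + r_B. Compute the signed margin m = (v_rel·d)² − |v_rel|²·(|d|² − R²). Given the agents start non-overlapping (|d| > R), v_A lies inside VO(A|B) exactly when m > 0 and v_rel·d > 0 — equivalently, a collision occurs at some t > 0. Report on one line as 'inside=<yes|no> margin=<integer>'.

d = (13, 12),  |d|² = 313;  R = 1+5 = 6,  c = 313−6² = 277
v_rel = (3, 3),  |v_rel|² = 18;  v_rel·d = (3)·(13) + (3)·(12) = 75
18·t² − 150·t + 277 = 0  ⇒  m = 75² − 18·277 = 639
m = 639 > 0,  v_rel·d = 75 > 0  ⇒  inside

inside=yes margin=639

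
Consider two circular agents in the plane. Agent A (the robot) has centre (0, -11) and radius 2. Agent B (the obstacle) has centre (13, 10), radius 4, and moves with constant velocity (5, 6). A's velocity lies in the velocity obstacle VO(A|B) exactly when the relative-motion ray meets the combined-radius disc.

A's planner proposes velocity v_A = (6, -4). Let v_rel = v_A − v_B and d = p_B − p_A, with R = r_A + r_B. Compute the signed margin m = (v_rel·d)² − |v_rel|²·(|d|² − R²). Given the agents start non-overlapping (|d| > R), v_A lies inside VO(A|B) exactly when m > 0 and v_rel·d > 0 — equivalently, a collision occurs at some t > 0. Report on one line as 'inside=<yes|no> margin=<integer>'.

d = (13, 21),  |d|² = 610;  R = 2+4 = 6,  c = 610−6² = 574
v_rel = (1, -10),  |v_rel|² = 101;  v_rel·d = (1)·(13) + (-10)·(21) = -197
101·t² + 394·t + 574 = 0  ⇒  m = (-197)² − 101·574 = -19165
m = -19165 < 0,  v_rel·d = -197 < 0  ⇒  outside

inside=no margin=-19165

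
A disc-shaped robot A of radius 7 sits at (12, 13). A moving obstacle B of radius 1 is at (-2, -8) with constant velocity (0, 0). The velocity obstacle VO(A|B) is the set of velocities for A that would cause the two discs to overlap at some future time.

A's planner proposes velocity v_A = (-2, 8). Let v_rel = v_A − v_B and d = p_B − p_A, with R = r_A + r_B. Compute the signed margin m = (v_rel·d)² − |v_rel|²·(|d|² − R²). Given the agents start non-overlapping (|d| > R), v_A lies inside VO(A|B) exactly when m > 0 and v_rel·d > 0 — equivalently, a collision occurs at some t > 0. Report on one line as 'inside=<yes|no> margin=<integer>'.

d = (-14, -21),  |d|² = 637;  R = 7+1 = 8,  c = 637−8² = 573
v_rel = (-2, 8),  |v_rel|² = 68;  v_rel·d = (-2)·(-14) + (8)·(-21) = -140
68·t² + 280·t + 573 = 0  ⇒  m = (-140)² − 68·573 = -19364
m = -19364 < 0,  v_rel·d = -140 < 0  ⇒  outside

inside=no margin=-19364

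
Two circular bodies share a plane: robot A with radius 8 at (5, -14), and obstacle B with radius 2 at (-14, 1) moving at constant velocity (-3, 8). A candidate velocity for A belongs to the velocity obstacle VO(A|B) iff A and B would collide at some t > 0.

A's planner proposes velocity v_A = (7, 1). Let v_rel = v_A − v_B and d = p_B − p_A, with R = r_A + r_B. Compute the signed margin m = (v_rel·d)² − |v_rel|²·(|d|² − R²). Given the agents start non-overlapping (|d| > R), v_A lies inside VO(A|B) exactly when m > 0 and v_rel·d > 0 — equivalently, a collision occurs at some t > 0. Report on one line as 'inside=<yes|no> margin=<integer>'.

d = (-19, 15),  |d|² = 586;  R = 8+2 = 10,  c = 586−10² = 486
v_rel = (10, -7),  |v_rel|² = 149;  v_rel·d = (10)·(-19) + (-7)·(15) = -295
149·t² + 590·t + 486 = 0  ⇒  m = (-295)² − 149·486 = 14611
m = 14611 > 0,  v_rel·d = -295 < 0  ⇒  outside

inside=no margin=14611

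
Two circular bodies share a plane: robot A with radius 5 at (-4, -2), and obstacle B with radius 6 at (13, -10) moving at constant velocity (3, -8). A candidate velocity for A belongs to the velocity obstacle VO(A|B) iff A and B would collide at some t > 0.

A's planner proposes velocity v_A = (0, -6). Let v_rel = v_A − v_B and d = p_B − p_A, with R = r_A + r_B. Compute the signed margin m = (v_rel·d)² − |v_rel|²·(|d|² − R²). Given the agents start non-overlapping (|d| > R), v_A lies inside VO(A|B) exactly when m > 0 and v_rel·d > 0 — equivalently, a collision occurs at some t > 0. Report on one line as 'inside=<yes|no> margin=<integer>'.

d = (17, -8),  |d|² = 353;  R = 5+6 = 11,  c = 353−11² = 232
v_rel = (-3, 2),  |v_rel|² = 13;  v_rel·d = (-3)·(17) + (2)·(-8) = -67
13·t² + 134·t + 232 = 0  ⇒  m = (-67)² − 13·232 = 1473
m = 1473 > 0,  v_rel·d = -67 < 0  ⇒  outside

inside=no margin=1473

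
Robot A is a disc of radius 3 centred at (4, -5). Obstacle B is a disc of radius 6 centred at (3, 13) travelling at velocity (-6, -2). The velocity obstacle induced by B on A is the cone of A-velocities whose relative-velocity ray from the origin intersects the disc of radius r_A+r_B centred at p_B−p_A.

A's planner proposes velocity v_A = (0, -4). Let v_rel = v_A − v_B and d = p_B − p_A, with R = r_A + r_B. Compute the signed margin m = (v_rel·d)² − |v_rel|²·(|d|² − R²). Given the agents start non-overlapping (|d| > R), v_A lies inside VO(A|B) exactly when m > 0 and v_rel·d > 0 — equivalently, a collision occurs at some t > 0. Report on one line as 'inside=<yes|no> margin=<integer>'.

d = (-1, 18),  |d|² = 325;  R = 3+6 = 9,  c = 325−9² = 244
v_rel = (6, -2),  |v_rel|² = 40;  v_rel·d = (6)·(-1) + (-2)·(18) = -42
40·t² + 84·t + 244 = 0  ⇒  m = (-42)² − 40·244 = -7996
m = -7996 < 0,  v_rel·d = -42 < 0  ⇒  outside

inside=no margin=-7996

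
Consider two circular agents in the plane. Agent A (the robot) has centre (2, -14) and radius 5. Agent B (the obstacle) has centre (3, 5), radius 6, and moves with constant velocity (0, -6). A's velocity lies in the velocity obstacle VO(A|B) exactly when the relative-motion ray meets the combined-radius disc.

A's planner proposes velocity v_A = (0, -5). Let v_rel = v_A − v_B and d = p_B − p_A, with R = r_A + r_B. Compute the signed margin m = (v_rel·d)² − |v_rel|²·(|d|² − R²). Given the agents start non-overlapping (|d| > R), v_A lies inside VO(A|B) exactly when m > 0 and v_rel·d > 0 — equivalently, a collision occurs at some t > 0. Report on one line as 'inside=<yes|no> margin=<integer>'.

d = (1, 19),  |d|² = 362;  R = 5+6 = 11,  c = 362−11² = 241
v_rel = (0, 1),  |v_rel|² = 1;  v_rel·d = (0)·(1) + (1)·(19) = 19
1·t² − 38·t + 241 = 0  ⇒  m = 19² − 1·241 = 120
m = 120 > 0,  v_rel·d = 19 > 0  ⇒  inside

inside=yes margin=120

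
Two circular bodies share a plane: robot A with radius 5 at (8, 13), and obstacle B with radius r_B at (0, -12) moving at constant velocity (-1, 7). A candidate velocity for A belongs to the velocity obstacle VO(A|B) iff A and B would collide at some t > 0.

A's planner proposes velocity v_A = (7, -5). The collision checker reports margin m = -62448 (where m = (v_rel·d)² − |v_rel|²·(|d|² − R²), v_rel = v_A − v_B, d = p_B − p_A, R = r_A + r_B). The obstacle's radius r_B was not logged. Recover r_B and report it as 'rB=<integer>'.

m = -62448
d = (-8, -25);  v_rel = (8, -12),  |v_rel|² = 208
v_rel×d = (8)·(-25) − (-12)·(-8) = -296
since m = R²·208 − (-296)²:  R² = (87616 + -62448) / 208 = 121
R = √121 = 11  ⇒  r_B = 11 − 5 = 6

rB=6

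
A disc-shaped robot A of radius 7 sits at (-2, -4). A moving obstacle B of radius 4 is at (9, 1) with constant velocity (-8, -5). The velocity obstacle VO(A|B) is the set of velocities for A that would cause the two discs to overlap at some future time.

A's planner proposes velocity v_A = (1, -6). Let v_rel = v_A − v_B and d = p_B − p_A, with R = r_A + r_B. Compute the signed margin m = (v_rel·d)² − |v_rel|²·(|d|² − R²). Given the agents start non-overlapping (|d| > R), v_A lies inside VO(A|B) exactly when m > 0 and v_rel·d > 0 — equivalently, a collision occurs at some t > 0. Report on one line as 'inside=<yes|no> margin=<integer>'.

d = (11, 5),  |d|² = 146;  R = 7+4 = 11,  c = 146−11² = 25
v_rel = (9, -1),  |v_rel|² = 82;  v_rel·d = (9)·(11) + (-1)·(5) = 94
82·t² − 188·t + 25 = 0  ⇒  m = 94² − 82·25 = 6786
m = 6786 > 0,  v_rel·d = 94 > 0  ⇒  inside

inside=yes margin=6786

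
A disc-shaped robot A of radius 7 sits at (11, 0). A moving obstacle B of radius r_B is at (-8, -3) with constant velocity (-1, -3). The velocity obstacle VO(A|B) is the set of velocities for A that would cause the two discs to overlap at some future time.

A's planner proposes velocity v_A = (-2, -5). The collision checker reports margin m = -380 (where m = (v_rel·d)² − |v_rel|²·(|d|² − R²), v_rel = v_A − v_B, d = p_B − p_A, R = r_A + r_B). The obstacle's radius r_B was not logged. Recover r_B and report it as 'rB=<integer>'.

m = -380
d = (-19, -3);  v_rel = (-1, -2),  |v_rel|² = 5
v_rel×d = (-1)·(-3) − (-2)·(-19) = -35
since m = R²·5 − (-35)²:  R² = (1225 + -380) / 5 = 169
R = √169 = 13  ⇒  r_B = 13 − 7 = 6

rB=6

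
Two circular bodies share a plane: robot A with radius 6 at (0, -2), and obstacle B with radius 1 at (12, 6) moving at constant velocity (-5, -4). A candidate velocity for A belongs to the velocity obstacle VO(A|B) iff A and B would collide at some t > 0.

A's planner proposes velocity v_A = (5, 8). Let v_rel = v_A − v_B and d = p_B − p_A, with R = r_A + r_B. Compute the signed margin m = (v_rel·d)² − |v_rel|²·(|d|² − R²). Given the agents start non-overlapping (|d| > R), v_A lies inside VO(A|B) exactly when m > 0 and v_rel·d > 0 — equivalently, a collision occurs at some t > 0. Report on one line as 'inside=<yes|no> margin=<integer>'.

d = (12, 8),  |d|² = 208;  R = 6+1 = 7,  c = 208−7² = 159
v_rel = (10, 12),  |v_rel|² = 244;  v_rel·d = (10)·(12) + (12)·(8) = 216
244·t² − 432·t + 159 = 0  ⇒  m = 216² − 244·159 = 7860
m = 7860 > 0,  v_rel·d = 216 > 0  ⇒  inside

inside=yes margin=7860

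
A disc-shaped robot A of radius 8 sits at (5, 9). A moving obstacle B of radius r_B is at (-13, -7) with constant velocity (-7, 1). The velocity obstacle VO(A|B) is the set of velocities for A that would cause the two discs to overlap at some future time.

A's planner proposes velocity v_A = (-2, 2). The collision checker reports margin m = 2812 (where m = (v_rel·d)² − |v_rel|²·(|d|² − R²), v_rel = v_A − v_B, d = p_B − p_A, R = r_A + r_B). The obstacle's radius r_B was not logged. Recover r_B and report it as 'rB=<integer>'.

m = 2812
d = (-18, -16);  v_rel = (5, 1),  |v_rel|² = 26
v_rel×d = (5)·(-16) − (1)·(-18) = -62
since m = R²·26 − (-62)²:  R² = (3844 + 2812) / 26 = 256
R = √256 = 16  ⇒  r_B = 16 − 8 = 8

rB=8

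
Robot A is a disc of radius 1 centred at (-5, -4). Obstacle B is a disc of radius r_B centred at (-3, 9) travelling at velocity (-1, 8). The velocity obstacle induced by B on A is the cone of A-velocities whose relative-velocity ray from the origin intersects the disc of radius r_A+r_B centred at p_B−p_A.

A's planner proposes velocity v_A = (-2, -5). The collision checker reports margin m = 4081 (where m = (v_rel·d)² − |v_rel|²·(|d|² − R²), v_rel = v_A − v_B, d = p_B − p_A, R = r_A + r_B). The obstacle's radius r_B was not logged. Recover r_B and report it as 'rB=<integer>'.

m = 4081
d = (2, 13);  v_rel = (-1, -13),  |v_rel|² = 170
v_rel×d = (-1)·(13) − (-13)·(2) = 13
since m = R²·170 − 13²:  R² = (169 + 4081) / 170 = 25
R = √25 = 5  ⇒  r_B = 5 − 1 = 4

rB=4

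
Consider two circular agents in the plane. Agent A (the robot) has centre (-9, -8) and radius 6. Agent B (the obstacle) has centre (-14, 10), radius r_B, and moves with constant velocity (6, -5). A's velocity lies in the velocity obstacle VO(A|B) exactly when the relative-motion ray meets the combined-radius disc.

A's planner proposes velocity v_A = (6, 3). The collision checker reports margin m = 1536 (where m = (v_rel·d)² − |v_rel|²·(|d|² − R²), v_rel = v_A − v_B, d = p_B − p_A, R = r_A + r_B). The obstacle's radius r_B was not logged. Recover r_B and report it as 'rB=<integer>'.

m = 1536
d = (-5, 18);  v_rel = (0, 8),  |v_rel|² = 64
v_rel×d = (0)·(18) − (8)·(-5) = 40
since m = R²·64 − 40²:  R² = (1600 + 1536) / 64 = 49
R = √49 = 7  ⇒  r_B = 7 − 6 = 1

rB=1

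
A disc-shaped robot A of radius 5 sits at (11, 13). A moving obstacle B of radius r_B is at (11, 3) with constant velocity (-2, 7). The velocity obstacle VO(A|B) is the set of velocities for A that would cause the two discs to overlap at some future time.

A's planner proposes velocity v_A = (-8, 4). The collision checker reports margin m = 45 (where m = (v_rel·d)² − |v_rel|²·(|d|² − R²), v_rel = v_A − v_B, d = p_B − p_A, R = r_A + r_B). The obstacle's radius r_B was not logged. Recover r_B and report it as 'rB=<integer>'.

m = 45
d = (0, -10);  v_rel = (-6, -3),  |v_rel|² = 45
v_rel×d = (-6)·(-10) − (-3)·(0) = 60
since m = R²·45 − 60²:  R² = (3600 + 45) / 45 = 81
R = √81 = 9  ⇒  r_B = 9 − 5 = 4

rB=4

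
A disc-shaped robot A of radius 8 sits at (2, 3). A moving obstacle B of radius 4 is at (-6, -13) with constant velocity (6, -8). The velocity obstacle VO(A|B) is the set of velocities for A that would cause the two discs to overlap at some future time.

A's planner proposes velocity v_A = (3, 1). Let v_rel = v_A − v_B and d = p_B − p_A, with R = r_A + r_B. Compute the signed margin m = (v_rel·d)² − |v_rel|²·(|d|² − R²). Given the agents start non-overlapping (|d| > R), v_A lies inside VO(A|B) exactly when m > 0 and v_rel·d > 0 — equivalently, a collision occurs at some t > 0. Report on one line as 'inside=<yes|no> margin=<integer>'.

d = (-8, -16),  |d|² = 320;  R = 8+4 = 12,  c = 320−12² = 176
v_rel = (-3, 9),  |v_rel|² = 90;  v_rel·d = (-3)·(-8) + (9)·(-16) = -120
90·t² + 240·t + 176 = 0  ⇒  m = (-120)² − 90·176 = -1440
m = -1440 < 0,  v_rel·d = -120 < 0  ⇒  outside

inside=no margin=-1440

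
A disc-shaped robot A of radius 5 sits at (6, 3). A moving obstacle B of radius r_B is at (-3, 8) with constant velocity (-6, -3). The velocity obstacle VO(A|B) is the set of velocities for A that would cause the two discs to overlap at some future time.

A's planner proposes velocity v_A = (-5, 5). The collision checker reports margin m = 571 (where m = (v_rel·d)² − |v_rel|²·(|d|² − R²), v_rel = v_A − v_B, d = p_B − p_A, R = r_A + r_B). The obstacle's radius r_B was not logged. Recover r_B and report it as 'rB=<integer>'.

m = 571
d = (-9, 5);  v_rel = (1, 8),  |v_rel|² = 65
v_rel×d = (1)·(5) − (8)·(-9) = 77
since m = R²·65 − 77²:  R² = (5929 + 571) / 65 = 100
R = √100 = 10  ⇒  r_B = 10 − 5 = 5

rB=5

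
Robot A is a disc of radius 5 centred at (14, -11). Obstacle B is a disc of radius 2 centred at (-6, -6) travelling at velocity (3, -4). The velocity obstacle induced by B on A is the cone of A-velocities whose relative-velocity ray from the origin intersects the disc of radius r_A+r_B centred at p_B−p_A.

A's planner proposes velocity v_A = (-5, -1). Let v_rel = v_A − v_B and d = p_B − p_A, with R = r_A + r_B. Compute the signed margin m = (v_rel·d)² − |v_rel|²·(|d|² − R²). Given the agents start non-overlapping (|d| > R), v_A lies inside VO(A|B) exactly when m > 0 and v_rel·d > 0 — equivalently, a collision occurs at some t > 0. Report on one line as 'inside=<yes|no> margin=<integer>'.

d = (-20, 5),  |d|² = 425;  R = 5+2 = 7,  c = 425−7² = 376
v_rel = (-8, 3),  |v_rel|² = 73;  v_rel·d = (-8)·(-20) + (3)·(5) = 175
73·t² − 350·t + 376 = 0  ⇒  m = 175² − 73·376 = 3177
m = 3177 > 0,  v_rel·d = 175 > 0  ⇒  inside

inside=yes margin=3177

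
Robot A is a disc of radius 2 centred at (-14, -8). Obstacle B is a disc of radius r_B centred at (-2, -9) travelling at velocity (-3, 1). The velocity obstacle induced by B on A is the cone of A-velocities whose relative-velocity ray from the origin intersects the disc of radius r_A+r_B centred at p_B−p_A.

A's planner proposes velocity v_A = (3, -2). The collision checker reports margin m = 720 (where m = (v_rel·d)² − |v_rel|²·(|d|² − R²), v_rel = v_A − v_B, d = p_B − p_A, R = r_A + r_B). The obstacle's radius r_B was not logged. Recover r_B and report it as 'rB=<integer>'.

m = 720
d = (12, -1);  v_rel = (6, -3),  |v_rel|² = 45
v_rel×d = (6)·(-1) − (-3)·(12) = 30
since m = R²·45 − 30²:  R² = (900 + 720) / 45 = 36
R = √36 = 6  ⇒  r_B = 6 − 2 = 4

rB=4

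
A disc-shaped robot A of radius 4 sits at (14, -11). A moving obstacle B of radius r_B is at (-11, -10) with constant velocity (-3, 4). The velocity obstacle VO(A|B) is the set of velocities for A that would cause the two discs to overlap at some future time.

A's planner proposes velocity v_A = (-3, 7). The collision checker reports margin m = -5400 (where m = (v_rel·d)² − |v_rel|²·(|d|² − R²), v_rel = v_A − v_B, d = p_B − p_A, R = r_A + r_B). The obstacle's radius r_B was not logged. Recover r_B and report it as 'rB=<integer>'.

m = -5400
d = (-25, 1);  v_rel = (0, 3),  |v_rel|² = 9
v_rel×d = (0)·(1) − (3)·(-25) = 75
since m = R²·9 − 75²:  R² = (5625 + -5400) / 9 = 25
R = √25 = 5  ⇒  r_B = 5 − 4 = 1

rB=1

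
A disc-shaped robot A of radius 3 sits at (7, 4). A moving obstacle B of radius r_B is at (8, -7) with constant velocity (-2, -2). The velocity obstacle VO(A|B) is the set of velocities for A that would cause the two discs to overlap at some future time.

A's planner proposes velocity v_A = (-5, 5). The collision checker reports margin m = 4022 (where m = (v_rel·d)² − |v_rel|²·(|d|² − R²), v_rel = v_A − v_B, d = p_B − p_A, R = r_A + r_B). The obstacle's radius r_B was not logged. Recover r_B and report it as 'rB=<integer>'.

m = 4022
d = (1, -11);  v_rel = (-3, 7),  |v_rel|² = 58
v_rel×d = (-3)·(-11) − (7)·(1) = 26
since m = R²·58 − 26²:  R² = (676 + 4022) / 58 = 81
R = √81 = 9  ⇒  r_B = 9 − 3 = 6

rB=6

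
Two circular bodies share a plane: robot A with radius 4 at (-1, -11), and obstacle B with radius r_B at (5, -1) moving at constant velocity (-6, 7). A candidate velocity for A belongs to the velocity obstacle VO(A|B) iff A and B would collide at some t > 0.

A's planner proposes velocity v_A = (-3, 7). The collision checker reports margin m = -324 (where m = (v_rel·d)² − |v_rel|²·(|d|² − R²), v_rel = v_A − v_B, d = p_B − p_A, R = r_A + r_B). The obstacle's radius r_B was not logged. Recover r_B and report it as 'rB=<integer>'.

m = -324
d = (6, 10);  v_rel = (3, 0),  |v_rel|² = 9
v_rel×d = (3)·(10) − (0)·(6) = 30
since m = R²·9 − 30²:  R² = (900 + -324) / 9 = 64
R = √64 = 8  ⇒  r_B = 8 − 4 = 4

rB=4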